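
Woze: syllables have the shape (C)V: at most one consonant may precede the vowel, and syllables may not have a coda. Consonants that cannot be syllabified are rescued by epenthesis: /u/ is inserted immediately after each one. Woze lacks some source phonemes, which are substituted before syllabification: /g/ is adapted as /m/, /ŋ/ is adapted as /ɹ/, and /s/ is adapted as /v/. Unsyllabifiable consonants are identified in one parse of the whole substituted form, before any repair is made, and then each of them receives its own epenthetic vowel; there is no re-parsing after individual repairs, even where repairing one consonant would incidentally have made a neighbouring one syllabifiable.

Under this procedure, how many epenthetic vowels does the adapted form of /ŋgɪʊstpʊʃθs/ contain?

6

After substitution the input is /ɹmɪʊvtpʊʃθv/.
The unsyllabifiable consonants are /ɹ/, /v/, /t/, /ʃ/, /θ/, /v/; each receives one epenthetic vowel.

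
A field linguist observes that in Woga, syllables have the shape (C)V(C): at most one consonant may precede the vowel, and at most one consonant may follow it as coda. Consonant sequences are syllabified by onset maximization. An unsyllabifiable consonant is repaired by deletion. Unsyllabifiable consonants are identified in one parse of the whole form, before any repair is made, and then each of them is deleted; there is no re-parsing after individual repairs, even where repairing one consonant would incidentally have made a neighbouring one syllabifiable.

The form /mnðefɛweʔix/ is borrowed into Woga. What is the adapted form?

ðefɛweʔix

Syllabifying with onset maximization leaves /m/, /n/ stranded (at most one coda consonant is licensed; onsets are limited to one consonant).
Deleting the stranded consonants removes /m/, /n/.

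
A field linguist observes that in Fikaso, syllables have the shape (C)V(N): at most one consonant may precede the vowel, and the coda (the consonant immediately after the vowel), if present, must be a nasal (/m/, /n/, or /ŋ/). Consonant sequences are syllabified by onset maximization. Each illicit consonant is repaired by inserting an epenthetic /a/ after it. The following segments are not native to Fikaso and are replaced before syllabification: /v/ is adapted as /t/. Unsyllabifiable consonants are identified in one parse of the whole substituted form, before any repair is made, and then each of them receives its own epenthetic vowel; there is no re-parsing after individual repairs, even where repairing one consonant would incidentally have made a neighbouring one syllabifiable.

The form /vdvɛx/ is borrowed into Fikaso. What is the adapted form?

tadatɛxa

Substitution: /v/ → /t/, giving /tdtɛx/.
Syllabifying with onset maximization leaves /t/, /d/, /x/ stranded (only a nasal (/m/, /n/, or /ŋ/) is licensed in coda position; onsets are limited to one consonant).
Epenthesis after each stranded consonant: /t/ → /ta/, /d/ → /da/, /x/ → /xa/.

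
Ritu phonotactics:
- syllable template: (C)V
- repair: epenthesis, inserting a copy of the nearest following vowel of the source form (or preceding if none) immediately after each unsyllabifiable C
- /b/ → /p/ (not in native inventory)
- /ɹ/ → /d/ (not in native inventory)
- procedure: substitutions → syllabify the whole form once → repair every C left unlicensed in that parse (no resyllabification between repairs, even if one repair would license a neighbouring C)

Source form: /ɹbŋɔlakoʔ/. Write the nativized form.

dɔpɔŋɔlakoʔo

Substitution: /ɹ/ → /d/, /b/ → /p/, giving /dpŋɔlakoʔ/.
Syllabifying with onset maximization leaves /d/, /p/, /ʔ/ stranded (no codas are permitted; onsets are limited to one consonant).
Each unlicensed consonant becomes the onset of a new syllable: /d/ → /dɔ/, /p/ → /pɔ/, /ʔ/ → /ʔo/.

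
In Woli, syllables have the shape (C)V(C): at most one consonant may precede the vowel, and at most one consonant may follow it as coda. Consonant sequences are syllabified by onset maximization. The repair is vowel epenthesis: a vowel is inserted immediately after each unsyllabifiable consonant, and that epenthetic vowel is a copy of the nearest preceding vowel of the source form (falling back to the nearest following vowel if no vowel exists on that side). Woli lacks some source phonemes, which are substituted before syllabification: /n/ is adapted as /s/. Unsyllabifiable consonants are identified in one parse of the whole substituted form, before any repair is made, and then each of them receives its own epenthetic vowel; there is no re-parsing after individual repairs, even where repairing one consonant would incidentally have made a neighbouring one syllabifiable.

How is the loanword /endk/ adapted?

esdeke

Substitution: /n/ → /s/, giving /esdk/.
Syllabifying with onset maximization leaves /d/, /k/ stranded (at most one coda consonant is licensed; onsets are limited to one consonant).
Inserting the epenthetic vowel yields /d/ → /de/, /k/ → /ke/.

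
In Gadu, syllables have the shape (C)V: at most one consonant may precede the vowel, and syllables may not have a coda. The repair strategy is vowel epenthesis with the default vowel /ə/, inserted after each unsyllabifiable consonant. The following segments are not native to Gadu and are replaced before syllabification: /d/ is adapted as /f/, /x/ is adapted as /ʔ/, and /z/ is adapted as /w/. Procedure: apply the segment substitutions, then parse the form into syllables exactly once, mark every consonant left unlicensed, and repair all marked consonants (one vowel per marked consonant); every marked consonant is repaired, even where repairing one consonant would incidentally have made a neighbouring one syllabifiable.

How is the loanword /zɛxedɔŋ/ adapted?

wɛʔefɔŋə

Substitution: /z/ → /w/, /x/ → /ʔ/, /d/ → /f/, giving /wɛʔefɔŋ/.
Syllabifying with onset maximization leaves /ŋ/ stranded (no codas are permitted; onsets are limited to one consonant).
Epenthesis after each stranded consonant: /ŋ/ → /ŋə/.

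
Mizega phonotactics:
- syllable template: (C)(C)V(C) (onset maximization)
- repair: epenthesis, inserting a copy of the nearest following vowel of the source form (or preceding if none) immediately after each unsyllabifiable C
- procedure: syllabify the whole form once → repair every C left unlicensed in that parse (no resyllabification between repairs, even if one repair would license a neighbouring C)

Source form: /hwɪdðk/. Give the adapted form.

Syllabifying with onset maximization leaves /ð/, /k/ stranded (at most one coda consonant is licensed; onsets may contain at most 2 consonants).
Each unlicensed consonant becomes the onset of a new syllable: /ð/ → /ðɪ/, /k/ → /kɪ/.

hwɪdðɪkɪ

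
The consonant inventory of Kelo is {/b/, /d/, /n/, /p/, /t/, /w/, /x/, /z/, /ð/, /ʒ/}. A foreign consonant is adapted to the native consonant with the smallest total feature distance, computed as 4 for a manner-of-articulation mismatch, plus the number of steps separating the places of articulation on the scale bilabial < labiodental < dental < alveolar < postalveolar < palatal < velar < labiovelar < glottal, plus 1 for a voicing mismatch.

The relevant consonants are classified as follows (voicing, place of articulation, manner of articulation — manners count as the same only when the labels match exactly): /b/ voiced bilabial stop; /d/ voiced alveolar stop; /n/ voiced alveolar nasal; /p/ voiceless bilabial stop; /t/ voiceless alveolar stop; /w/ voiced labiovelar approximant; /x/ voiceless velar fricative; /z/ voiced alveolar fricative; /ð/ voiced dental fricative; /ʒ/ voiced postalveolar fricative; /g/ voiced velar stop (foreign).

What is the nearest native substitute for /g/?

d

/d/ is closest: same manner (stop), place distance 3 (velar→alveolar), same voicing; total 3. Next closest is /t/ at distance 4.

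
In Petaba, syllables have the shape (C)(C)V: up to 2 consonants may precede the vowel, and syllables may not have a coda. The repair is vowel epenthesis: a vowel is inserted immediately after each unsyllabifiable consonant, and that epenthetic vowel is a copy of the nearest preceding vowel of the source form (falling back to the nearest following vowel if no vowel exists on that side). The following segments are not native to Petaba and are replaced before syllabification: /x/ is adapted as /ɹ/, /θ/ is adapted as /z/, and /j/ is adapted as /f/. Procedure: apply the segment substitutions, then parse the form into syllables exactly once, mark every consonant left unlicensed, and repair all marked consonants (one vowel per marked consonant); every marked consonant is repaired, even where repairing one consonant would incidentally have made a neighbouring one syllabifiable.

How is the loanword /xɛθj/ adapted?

ɹɛzɛfɛ

Substitution: /x/ → /ɹ/, /θ/ → /z/, /j/ → /f/, giving /ɹɛzf/.
The consonants /z/, /f/ cannot be parsed into a legal (C)(C)V syllable (no codas are permitted; onsets may contain at most 2 consonants).
Epenthesis after each stranded consonant: /z/ → /zɛ/, /f/ → /fɛ/.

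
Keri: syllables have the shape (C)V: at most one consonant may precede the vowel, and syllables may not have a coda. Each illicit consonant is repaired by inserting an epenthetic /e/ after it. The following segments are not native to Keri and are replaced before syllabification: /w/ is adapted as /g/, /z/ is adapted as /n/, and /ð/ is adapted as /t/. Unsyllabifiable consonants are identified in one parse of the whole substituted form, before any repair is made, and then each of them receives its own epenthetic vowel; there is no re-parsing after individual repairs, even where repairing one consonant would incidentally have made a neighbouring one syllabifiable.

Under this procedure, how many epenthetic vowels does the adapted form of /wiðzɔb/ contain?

After substitution the input is /gitnɔb/.
The unsyllabifiable consonants are /t/, /b/; each receives one epenthetic vowel.

2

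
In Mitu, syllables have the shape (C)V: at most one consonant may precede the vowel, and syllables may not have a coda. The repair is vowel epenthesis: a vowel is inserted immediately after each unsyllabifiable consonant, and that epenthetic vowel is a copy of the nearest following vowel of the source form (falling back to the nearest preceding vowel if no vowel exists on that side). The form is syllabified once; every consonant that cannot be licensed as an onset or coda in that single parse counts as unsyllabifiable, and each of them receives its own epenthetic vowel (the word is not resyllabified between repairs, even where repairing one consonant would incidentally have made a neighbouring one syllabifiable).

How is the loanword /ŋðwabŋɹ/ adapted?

ŋaðawabaŋaɹa

Syllabifying with onset maximization leaves /ŋ/, /ð/, /b/, /ŋ/, /ɹ/ stranded (no codas are permitted; onsets are limited to one consonant).
Epenthesis after each stranded consonant: /ŋ/ → /ŋa/, /ð/ → /ða/, /b/ → /ba/, /ŋ/ → /ŋa/, /ɹ/ → /ɹa/.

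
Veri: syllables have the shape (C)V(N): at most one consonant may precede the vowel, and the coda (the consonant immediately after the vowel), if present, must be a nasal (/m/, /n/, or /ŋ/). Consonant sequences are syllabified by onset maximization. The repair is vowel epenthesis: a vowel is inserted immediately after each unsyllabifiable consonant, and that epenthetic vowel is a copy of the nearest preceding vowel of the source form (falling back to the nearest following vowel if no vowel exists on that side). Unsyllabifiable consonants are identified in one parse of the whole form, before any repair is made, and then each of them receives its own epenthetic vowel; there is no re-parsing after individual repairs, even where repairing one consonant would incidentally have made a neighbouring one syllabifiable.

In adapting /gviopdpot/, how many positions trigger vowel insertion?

4

The unsyllabifiable consonants are /g/, /p/, /d/, /t/; each receives one epenthetic vowel.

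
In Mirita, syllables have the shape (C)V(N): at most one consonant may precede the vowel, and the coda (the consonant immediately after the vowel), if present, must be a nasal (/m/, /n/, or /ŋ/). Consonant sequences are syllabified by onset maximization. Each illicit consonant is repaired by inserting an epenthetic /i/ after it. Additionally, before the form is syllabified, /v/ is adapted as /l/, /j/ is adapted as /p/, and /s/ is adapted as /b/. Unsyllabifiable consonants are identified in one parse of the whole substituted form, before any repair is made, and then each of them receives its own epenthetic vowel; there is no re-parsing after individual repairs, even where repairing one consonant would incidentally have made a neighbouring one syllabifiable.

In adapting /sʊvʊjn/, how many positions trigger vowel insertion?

After substitution the input is /bʊlʊpn/.
The unsyllabifiable consonants are /p/, /n/; each receives one epenthetic vowel.

2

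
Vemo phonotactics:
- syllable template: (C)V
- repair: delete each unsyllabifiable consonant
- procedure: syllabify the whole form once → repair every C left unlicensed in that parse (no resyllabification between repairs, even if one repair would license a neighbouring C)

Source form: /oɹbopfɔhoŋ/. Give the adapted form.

obofɔho

Syllabifying with onset maximization leaves /ɹ/, /p/, /ŋ/ stranded (no codas are permitted; onsets are limited to one consonant).
Deleting the stranded consonants removes /ɹ/, /p/, /ŋ/.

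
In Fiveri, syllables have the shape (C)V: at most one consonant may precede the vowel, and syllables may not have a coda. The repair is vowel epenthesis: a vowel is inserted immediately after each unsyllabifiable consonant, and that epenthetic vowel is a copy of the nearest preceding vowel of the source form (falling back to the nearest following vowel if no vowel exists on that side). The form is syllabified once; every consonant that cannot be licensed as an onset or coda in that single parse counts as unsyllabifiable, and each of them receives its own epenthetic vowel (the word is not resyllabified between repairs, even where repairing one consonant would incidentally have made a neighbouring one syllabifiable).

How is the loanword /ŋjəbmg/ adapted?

ŋəjəbəməgə

Syllabifying with onset maximization leaves /ŋ/, /b/, /m/, /g/ stranded (no codas are permitted; onsets are limited to one consonant).
Inserting the epenthetic vowel yields /ŋ/ → /ŋə/, /b/ → /bə/, /m/ → /mə/, /g/ → /gə/.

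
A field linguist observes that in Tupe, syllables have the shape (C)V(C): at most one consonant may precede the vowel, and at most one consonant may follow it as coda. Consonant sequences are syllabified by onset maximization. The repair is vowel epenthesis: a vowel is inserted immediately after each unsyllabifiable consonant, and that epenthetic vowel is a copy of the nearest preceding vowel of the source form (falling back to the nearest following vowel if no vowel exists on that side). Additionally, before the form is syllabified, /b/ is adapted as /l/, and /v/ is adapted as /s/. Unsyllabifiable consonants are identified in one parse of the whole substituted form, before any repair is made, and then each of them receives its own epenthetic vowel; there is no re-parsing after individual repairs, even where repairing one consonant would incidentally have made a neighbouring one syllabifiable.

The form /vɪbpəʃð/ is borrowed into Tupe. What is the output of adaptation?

Substitution: /v/ → /s/, /b/ → /l/, giving /sɪlpəʃð/.
Syllabifying with onset maximization leaves /ð/ stranded (at most one coda consonant is licensed; onsets are limited to one consonant).
Each unlicensed consonant becomes the onset of a new syllable: /ð/ → /ðə/.

sɪlpəʃðə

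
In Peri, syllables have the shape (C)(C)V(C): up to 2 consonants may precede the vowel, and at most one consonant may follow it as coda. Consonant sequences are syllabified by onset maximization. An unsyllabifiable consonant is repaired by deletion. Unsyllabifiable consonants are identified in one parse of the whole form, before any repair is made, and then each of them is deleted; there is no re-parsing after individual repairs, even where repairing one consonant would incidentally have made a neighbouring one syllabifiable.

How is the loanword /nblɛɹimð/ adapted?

The consonants /n/, /ð/ cannot be parsed into a legal (C)(C)V(C) syllable (at most one coda consonant is licensed; onsets may contain at most 2 consonants).
Deletion applies to /n/, /ð/.

blɛɹim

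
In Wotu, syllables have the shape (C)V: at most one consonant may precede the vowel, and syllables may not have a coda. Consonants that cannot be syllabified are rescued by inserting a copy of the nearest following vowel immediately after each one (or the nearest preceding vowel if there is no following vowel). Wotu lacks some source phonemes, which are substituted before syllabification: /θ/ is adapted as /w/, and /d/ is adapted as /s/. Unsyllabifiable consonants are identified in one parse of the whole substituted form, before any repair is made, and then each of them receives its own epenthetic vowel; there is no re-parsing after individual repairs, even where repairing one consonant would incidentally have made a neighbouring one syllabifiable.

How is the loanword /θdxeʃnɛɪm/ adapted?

Substitution: /θ/ → /w/, /d/ → /s/, giving /wsxeʃnɛɪm/.
Syllabifying with onset maximization leaves /w/, /s/, /ʃ/, /m/ stranded (no codas are permitted; onsets are limited to one consonant).
Each unlicensed consonant becomes the onset of a new syllable: /w/ → /we/, /s/ → /se/, /ʃ/ → /ʃɛ/, /m/ → /mɪ/.

wesexeʃɛnɛɪmɪ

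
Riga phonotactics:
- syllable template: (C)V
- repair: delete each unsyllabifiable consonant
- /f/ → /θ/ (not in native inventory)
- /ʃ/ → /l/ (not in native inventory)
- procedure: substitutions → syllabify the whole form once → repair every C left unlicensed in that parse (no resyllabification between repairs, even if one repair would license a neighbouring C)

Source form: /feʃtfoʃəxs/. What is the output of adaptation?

θeθolə

Substitution: /f/ → /θ/, /ʃ/ → /l/, giving /θeltθoləxs/.
The consonants /l/, /t/, /x/, /s/ cannot be parsed into a legal (C)V syllable (no codas are permitted; onsets are limited to one consonant).
Deleting the stranded consonants removes /l/, /t/, /x/, /s/.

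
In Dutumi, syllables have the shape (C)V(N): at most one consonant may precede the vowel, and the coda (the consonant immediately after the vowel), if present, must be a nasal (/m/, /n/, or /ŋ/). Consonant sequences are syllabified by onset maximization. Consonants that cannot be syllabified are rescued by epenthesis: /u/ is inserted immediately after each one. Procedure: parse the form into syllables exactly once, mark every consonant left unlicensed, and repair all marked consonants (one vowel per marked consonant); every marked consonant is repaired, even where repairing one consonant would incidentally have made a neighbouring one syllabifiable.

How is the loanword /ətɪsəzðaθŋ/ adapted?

ətɪsəzuðaθuŋu

Under (C)V(N), the unsyllabifiable consonants are /z/, /θ/, /ŋ/ (only a nasal (/m/, /n/, or /ŋ/) is licensed in coda position; onsets are limited to one consonant).
Inserting the epenthetic vowel yields /z/ → /zu/, /θ/ → /θu/, /ŋ/ → /ŋu/.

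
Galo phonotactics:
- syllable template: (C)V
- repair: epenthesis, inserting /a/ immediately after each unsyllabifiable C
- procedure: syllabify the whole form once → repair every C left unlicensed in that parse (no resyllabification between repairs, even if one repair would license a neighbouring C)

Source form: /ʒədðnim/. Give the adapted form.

Syllabifying with onset maximization leaves /d/, /ð/, /m/ stranded (no codas are permitted; onsets are limited to one consonant).
Inserting the epenthetic vowel yields /d/ → /da/, /ð/ → /ða/, /m/ → /ma/.

ʒədaðanima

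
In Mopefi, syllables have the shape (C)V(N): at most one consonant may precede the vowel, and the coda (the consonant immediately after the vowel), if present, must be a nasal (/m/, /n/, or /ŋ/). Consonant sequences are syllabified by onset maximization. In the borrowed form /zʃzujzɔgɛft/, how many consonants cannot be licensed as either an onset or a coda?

The consonants /z/, /ʃ/, /j/, /f/, /t/ cannot be parsed into a legal (C)V(N) syllable (only a nasal (/m/, /n/, or /ŋ/) is licensed in coda position; onsets are limited to one consonant).

5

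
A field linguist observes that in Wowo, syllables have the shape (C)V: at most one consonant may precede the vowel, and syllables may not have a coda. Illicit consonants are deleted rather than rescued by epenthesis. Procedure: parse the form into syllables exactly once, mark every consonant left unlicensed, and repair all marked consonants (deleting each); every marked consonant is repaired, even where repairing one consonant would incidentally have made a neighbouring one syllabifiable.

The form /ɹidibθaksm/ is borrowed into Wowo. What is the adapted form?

ɹidiθa

Syllabifying with onset maximization leaves /b/, /k/, /s/, /m/ stranded (no codas are permitted; onsets are limited to one consonant).
Deleting the stranded consonants removes /b/, /k/, /s/, /m/.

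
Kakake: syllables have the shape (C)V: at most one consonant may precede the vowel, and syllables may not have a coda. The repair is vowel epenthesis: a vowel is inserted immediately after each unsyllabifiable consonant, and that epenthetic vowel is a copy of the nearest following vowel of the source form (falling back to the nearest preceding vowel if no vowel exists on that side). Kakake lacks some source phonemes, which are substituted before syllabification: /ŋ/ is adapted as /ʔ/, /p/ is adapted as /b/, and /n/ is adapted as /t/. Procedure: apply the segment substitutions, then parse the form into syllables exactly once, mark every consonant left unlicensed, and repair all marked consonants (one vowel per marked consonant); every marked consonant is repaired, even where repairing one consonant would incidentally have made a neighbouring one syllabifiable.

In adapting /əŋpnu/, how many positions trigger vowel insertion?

2

After substitution the input is /əʔbtu/.
The unsyllabifiable consonants are /ʔ/, /b/; each receives one epenthetic vowel.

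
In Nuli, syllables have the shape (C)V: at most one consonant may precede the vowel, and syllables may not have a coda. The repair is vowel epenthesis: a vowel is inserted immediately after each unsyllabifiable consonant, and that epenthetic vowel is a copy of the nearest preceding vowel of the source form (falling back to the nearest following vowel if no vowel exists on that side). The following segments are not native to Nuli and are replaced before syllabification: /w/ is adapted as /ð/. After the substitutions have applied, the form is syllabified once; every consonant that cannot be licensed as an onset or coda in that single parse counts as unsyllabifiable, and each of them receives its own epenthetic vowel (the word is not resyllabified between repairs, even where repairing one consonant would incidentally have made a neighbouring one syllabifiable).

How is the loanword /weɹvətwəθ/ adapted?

ðeɹevətəðəθə

Substitution: /w/ → /ð/, giving /ðeɹvətðəθ/.
The consonants /ɹ/, /t/, /θ/ cannot be parsed into a legal (C)V syllable (no codas are permitted; onsets are limited to one consonant).
Inserting the epenthetic vowel yields /ɹ/ → /ɹe/, /t/ → /tə/, /θ/ → /θə/.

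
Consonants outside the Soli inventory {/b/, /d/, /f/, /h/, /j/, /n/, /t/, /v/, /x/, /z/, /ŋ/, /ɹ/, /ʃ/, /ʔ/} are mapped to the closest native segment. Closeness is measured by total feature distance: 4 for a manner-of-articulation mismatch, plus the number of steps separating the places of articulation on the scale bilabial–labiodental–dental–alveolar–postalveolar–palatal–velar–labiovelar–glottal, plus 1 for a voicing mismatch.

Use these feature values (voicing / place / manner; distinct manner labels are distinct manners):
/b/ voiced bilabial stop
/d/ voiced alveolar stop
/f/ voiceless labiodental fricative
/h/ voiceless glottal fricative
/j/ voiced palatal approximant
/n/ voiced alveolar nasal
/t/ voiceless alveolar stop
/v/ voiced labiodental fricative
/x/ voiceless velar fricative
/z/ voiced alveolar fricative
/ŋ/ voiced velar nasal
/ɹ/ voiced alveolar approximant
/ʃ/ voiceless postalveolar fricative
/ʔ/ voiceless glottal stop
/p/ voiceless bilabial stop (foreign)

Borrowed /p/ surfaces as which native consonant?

b

/b/ is closest: same manner (stop), place distance 0 (bilabial→bilabial), voicing differs (+1); total 1. Next closest is /t/ at distance 3.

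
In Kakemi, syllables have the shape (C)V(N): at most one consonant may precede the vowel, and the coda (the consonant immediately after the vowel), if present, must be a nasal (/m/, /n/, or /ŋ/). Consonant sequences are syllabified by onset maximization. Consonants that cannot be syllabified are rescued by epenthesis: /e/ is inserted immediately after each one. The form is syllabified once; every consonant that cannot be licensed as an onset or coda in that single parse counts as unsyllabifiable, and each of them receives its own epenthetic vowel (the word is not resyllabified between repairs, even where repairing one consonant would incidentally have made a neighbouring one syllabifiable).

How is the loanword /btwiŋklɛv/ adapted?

betewiŋkelɛve

Syllabifying with onset maximization leaves /b/, /t/, /k/, /v/ stranded (only a nasal (/m/, /n/, or /ŋ/) is licensed in coda position; onsets are limited to one consonant).
Epenthesis after each stranded consonant: /b/ → /be/, /t/ → /te/, /k/ → /ke/, /v/ → /ve/.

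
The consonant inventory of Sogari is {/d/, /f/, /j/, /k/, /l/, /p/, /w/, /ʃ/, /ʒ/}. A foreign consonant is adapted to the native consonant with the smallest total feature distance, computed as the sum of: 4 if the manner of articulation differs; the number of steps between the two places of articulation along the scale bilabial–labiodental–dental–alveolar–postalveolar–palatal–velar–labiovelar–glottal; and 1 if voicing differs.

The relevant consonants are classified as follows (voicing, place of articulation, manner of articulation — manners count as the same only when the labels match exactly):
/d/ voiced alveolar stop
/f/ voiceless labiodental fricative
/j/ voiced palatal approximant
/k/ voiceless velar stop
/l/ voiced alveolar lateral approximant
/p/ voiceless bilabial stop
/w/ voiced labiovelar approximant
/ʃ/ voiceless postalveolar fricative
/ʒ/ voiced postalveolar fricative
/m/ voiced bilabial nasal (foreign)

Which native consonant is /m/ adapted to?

/p/ is closest: manner differs (nasal→stop, +4), place distance 0 (bilabial→bilabial), voicing differs (+1); total 5. Next closest is /f/ at distance 6.

p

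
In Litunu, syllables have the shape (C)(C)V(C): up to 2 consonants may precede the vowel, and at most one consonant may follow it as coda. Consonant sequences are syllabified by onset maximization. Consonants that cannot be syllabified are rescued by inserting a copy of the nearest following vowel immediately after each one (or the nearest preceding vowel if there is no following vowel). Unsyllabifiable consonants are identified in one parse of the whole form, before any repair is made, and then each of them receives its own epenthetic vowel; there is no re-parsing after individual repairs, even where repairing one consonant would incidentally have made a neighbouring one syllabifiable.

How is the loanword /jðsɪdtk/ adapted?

Syllabifying with onset maximization leaves /j/, /t/, /k/ stranded (at most one coda consonant is licensed; onsets may contain at most 2 consonants).
Epenthesis after each stranded consonant: /j/ → /jɪ/, /t/ → /tɪ/, /k/ → /kɪ/.

jɪðsɪdtɪkɪ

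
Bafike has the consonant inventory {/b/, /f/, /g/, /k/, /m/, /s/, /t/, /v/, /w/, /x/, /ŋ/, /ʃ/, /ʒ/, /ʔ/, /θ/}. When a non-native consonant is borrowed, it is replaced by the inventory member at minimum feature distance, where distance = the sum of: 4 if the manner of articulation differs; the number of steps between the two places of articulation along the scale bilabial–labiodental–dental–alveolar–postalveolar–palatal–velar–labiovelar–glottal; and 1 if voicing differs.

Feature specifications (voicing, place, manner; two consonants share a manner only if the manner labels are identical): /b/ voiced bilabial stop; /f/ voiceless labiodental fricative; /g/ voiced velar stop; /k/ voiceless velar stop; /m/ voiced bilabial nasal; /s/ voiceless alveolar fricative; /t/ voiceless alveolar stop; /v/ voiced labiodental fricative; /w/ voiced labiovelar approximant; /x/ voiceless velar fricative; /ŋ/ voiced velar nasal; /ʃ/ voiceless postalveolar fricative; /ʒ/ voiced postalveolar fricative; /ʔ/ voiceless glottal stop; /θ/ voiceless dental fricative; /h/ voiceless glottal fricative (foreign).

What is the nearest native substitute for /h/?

/x/ is closest: same manner (fricative), place distance 2 (glottal→velar), same voicing; total 2. Next closest is /ʃ/ at distance 4.

x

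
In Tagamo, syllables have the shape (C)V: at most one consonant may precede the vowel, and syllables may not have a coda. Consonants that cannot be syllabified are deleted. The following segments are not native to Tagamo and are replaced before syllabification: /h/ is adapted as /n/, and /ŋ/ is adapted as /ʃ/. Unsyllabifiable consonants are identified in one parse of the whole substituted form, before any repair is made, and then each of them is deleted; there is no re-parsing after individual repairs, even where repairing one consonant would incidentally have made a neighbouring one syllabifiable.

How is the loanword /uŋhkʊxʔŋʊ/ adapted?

Substitution: /ŋ/ → /ʃ/, /h/ → /n/, giving /uʃnkʊxʔʃʊ/.
Under (C)V, the unsyllabifiable consonants are /ʃ/, /n/, /x/, /ʔ/ (no codas are permitted; onsets are limited to one consonant).
Each unlicensed consonant is deleted: /ʃ/, /n/, /x/, /ʔ/.

ukʊʃʊ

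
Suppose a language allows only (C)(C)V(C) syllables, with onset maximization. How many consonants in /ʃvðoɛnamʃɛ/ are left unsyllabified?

Syllabifying with onset maximization leaves /ʃ/ stranded (at most one coda consonant is licensed; onsets may contain at most 2 consonants).

1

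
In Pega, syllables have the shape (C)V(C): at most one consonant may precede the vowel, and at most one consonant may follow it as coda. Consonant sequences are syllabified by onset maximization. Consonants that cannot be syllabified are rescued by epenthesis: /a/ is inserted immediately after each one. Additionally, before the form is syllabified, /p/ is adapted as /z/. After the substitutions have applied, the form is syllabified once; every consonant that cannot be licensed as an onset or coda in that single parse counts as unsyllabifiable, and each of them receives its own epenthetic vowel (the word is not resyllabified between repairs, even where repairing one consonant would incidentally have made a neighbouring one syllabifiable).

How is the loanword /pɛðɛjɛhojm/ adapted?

zɛðɛjɛhojma

Substitution: /p/ → /z/, giving /zɛðɛjɛhojm/.
The consonants /m/ cannot be parsed into a legal (C)V(C) syllable (at most one coda consonant is licensed; onsets are limited to one consonant).
Epenthesis after each stranded consonant: /m/ → /ma/.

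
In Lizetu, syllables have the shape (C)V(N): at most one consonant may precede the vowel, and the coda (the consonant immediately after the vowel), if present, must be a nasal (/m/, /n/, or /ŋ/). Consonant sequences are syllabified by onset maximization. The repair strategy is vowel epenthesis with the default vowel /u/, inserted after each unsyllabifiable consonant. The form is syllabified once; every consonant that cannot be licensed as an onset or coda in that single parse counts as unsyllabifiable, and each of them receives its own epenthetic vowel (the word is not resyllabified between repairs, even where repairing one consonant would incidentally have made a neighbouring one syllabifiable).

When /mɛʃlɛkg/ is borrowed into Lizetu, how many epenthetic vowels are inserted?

3

The unsyllabifiable consonants are /ʃ/, /k/, /g/; each receives one epenthetic vowel.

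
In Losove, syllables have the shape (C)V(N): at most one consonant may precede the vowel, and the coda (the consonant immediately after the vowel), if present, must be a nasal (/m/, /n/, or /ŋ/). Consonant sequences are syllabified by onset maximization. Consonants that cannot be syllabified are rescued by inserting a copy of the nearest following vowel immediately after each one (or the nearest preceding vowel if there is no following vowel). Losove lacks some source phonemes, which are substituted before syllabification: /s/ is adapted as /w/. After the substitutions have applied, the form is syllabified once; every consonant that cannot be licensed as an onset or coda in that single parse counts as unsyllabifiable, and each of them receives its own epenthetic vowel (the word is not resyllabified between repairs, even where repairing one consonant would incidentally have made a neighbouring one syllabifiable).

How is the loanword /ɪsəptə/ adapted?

Substitution: /s/ → /w/, giving /ɪwəptə/.
Under (C)V(N), the unsyllabifiable consonants are /p/ (only a nasal (/m/, /n/, or /ŋ/) is licensed in coda position; onsets are limited to one consonant).
Inserting the epenthetic vowel yields /p/ → /pə/.

ɪwəpətə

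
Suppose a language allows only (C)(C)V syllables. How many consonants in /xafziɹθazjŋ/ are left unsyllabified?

3

Syllabifying with onset maximization leaves /z/, /j/, /ŋ/ stranded (no codas are permitted; onsets may contain at most 2 consonants).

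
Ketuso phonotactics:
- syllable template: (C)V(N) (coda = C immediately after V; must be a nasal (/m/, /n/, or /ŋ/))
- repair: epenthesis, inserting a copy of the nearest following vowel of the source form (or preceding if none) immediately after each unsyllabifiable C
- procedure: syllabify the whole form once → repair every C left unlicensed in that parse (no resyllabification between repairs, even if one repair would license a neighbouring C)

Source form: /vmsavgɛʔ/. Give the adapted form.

Under (C)V(N), the unsyllabifiable consonants are /v/, /m/, /v/, /ʔ/ (only a nasal (/m/, /n/, or /ŋ/) is licensed in coda position; onsets are limited to one consonant).
Epenthesis after each stranded consonant: /v/ → /va/, /m/ → /ma/, /v/ → /vɛ/, /ʔ/ → /ʔɛ/.

vamasavɛgɛʔɛ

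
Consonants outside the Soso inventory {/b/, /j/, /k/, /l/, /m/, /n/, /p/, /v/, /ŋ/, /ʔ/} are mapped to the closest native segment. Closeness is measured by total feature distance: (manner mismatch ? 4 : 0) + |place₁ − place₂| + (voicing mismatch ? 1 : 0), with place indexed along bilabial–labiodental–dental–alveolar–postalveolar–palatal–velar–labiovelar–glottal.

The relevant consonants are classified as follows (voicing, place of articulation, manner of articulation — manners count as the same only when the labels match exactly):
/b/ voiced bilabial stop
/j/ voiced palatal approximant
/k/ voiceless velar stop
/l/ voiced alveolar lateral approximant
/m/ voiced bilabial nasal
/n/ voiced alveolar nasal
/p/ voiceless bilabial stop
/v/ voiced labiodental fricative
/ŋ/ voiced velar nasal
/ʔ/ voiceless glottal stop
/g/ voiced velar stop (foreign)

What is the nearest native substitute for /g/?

k

/k/ is closest: same manner (stop), place distance 0 (velar→velar), voicing differs (+1); total 1. Next closest is /ʔ/ at distance 3.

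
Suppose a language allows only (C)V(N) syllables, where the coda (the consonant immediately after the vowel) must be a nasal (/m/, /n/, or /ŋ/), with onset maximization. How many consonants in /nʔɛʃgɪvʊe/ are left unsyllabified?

Syllabifying with onset maximization leaves /n/, /ʃ/ stranded (only a nasal (/m/, /n/, or /ŋ/) is licensed in coda position; onsets are limited to one consonant).

2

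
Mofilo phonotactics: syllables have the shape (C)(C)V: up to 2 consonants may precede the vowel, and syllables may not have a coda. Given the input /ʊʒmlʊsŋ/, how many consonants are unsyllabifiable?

The consonants /ʒ/, /s/, /ŋ/ cannot be parsed into a legal (C)(C)V syllable (no codas are permitted; onsets may contain at most 2 consonants).

3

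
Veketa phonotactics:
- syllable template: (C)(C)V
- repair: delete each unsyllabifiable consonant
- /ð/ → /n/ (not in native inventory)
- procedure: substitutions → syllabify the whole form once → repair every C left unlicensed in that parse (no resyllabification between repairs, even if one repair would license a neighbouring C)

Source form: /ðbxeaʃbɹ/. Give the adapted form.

bxea

Substitution: /ð/ → /n/, giving /nbxeaʃbɹ/.
Under (C)(C)V, the unsyllabifiable consonants are /n/, /ʃ/, /b/, /ɹ/ (no codas are permitted; onsets may contain at most 2 consonants).
Each unlicensed consonant is deleted: /n/, /ʃ/, /b/, /ɹ/.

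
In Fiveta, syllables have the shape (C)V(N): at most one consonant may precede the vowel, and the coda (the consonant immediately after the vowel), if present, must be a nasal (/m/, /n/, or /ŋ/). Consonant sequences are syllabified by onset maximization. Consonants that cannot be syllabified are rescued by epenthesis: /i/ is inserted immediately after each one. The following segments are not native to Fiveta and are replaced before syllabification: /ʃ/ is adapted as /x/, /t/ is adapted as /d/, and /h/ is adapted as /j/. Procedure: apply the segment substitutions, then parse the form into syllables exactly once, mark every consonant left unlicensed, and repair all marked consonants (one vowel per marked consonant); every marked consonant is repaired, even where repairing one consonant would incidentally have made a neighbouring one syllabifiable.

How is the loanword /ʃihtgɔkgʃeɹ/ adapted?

xijidigɔkigixeɹi

Substitution: /ʃ/ → /x/, /h/ → /j/, /t/ → /d/, giving /xijdgɔkgxeɹ/.
Under (C)V(N), the unsyllabifiable consonants are /j/, /d/, /k/, /g/, /ɹ/ (only a nasal (/m/, /n/, or /ŋ/) is licensed in coda position; onsets are limited to one consonant).
Epenthesis after each stranded consonant: /j/ → /ji/, /d/ → /di/, /k/ → /ki/, /g/ → /gi/, /ɹ/ → /ɹi/.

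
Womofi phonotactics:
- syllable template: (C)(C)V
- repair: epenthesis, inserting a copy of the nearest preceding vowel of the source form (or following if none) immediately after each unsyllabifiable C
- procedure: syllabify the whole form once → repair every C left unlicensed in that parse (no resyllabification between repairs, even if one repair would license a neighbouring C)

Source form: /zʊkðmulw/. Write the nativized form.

zʊkʊðmuluwu

Syllabifying with onset maximization leaves /k/, /l/, /w/ stranded (no codas are permitted; onsets may contain at most 2 consonants).
Each unlicensed consonant becomes the onset of a new syllable: /k/ → /kʊ/, /l/ → /lu/, /w/ → /wu/.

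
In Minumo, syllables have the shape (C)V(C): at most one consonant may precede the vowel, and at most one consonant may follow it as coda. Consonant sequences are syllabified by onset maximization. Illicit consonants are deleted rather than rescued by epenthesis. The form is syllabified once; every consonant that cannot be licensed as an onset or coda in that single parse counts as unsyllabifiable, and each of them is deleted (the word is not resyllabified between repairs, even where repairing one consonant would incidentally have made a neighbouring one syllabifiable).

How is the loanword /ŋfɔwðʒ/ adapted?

The consonants /ŋ/, /ð/, /ʒ/ cannot be parsed into a legal (C)V(C) syllable (at most one coda consonant is licensed; onsets are limited to one consonant).
Deleting the stranded consonants removes /ŋ/, /ð/, /ʒ/.

fɔw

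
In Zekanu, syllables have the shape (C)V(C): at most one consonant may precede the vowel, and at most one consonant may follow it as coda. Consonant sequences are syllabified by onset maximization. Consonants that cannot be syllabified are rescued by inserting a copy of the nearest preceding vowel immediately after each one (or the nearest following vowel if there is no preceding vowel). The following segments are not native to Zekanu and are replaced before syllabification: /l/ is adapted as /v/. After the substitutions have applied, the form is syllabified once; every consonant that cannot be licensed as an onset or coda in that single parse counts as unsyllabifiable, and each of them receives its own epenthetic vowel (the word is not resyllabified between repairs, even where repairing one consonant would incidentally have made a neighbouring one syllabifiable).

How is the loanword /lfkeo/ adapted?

Substitution: /l/ → /v/, giving /vfkeo/.
Syllabifying with onset maximization leaves /v/, /f/ stranded (at most one coda consonant is licensed; onsets are limited to one consonant).
Inserting the epenthetic vowel yields /v/ → /ve/, /f/ → /fe/.

vefekeo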